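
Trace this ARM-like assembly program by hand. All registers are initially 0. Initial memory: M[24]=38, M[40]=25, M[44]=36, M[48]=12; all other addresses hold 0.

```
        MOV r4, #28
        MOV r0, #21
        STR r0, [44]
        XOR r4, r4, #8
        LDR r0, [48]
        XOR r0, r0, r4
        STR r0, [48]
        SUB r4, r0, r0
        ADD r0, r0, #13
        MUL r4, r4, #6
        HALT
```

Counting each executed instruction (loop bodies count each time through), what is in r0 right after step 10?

r4=28
r0=21
STR r0, [44] → M[44]=21
r4=28^8=20
r0=M[48]=12
r0=12^20=24
STR r0, [48] → M[48]=24
r4=24-24=0
r0=24+13=37
r4=0*6=0
After step 10: r0 = 37.

37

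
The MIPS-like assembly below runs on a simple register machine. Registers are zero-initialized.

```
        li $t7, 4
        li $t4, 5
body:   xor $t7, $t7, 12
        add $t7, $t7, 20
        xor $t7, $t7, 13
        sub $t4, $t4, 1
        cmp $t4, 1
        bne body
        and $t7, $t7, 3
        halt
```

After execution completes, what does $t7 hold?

0

after li $t7, 4: $t7=4
after li $t4, 5: $t4=5
after xor $t7, $t7, 12: $t7=4^12=8
after add $t7, $t7, 20: $t7=8+20=28
after xor $t7, $t7, 13: $t7=28^13=17
after sub $t4, $t4, 1: $t4=5-1=4
cmp $t4, 1  (cmp 4,1)
bne body: taken
after xor $t7, $t7, 12: $t7=17^12=29
after add $t7, $t7, 20: $t7=29+20=49
after xor $t7, $t7, 13: $t7=49^13=60
after sub $t4, $t4, 1: $t4=4-1=3
cmp $t4, 1  (cmp 3,1)
bne body: taken
after xor $t7, $t7, 12: $t7=60^12=48
after add $t7, $t7, 20: $t7=48+20=68
after xor $t7, $t7, 13: $t7=68^13=73
after sub $t4, $t4, 1: $t4=3-1=2
cmp $t4, 1  (cmp 2,1)
bne body: taken
after xor $t7, $t7, 12: $t7=73^12=69
after add $t7, $t7, 20: $t7=69+20=89
after xor $t7, $t7, 13: $t7=89^13=84
after sub $t4, $t4, 1: $t4=2-1=1
cmp $t4, 1  (cmp 1,1)
bne body: not taken
after and $t7, $t7, 3: $t7=84&3=0
halt.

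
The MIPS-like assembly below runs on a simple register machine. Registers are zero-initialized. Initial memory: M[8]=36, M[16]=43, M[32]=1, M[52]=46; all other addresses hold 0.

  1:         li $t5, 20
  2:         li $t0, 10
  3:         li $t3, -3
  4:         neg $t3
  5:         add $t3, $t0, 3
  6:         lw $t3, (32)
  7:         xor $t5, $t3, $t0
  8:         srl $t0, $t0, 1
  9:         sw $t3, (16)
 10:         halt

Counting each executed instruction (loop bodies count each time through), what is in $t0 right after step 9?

5

after li $t5, 20: $t5=20
after li $t0, 10: $t0=10
after li $t3, -3: $t3=-3
after neg $t3: $t3=-(-3)=3
after add $t3, $t0, 3: $t3=10+3=13
after lw $t3, (32): $t3=M[32]=1
after xor $t5, $t3, $t0: $t5=1^10=11
after srl $t0, $t0, 1: $t0=10>>1=5
sw $t3, (16) → M[16]=1
After step 9: $t0 = 5.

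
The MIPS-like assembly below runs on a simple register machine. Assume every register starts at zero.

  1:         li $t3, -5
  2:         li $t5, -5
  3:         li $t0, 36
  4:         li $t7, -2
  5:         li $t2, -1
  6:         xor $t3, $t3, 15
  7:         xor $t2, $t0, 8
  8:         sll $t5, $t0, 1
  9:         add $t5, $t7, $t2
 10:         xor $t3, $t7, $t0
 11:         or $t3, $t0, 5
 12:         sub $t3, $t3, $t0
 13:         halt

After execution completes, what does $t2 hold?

li $t3, -5 → $t3=-5
li $t5, -5 → $t5=-5
li $t0, 36 → $t0=36
li $t7, -2 → $t7=-2
li $t2, -1 → $t2=-1
xor $t3, $t3, 15 → $t3=(-5)^15=-12
xor $t2, $t0, 8 → $t2=36^8=44
sll $t5, $t0, 1 → $t5=36<<1=72
add $t5, $t7, $t2 → $t5=(-2)+44=42
xor $t3, $t7, $t0 → $t3=(-2)^36=-38
or $t3, $t0, 5 → $t3=36|5=37
sub $t3, $t3, $t0 → $t3=37-36=1
halt.

44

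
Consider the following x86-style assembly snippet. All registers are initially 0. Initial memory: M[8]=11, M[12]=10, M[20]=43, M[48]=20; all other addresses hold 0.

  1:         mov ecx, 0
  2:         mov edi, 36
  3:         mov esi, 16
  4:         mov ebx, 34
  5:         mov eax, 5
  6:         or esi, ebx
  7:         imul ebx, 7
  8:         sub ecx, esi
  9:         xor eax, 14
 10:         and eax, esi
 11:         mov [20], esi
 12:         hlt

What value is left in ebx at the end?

mov ecx, 0 → ecx=0
mov edi, 36 → edi=36
mov esi, 16 → esi=16
mov ebx, 34 → ebx=34
mov eax, 5 → eax=5
or esi, ebx → esi=16|34=50
imul ebx, 7 → ebx=34*7=238
sub ecx, esi → ecx=0-50=-50
xor eax, 14 → eax=5^14=11
and eax, esi → eax=11&50=2
mov [20], esi → M[20]=50
halt.

238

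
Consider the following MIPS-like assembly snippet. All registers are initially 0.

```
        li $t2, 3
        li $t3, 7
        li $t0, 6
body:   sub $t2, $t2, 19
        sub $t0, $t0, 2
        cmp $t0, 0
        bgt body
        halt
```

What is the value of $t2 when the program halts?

$t2=3
$t3=7
$t0=6
$t2=3-19=-16
$t0=6-2=4
cmp $t0, 0  (cmp 4,0)
bgt body: taken
$t2=(-16)-19=-35
$t0=4-2=2
cmp $t0, 0  (cmp 2,0)
bgt body: taken
$t2=(-35)-19=-54
$t0=2-2=0
cmp $t0, 0  (cmp 0,0)
bgt body: not taken
halt.

-54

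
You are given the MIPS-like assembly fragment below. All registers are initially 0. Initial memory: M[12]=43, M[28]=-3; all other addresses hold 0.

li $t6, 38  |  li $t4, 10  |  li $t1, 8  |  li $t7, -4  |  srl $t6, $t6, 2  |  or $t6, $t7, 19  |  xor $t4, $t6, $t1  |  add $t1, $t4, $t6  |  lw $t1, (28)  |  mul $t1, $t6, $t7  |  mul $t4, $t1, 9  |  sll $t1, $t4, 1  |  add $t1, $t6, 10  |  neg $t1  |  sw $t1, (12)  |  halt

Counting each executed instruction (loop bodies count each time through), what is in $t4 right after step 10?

-9

$t6=38
$t4=10
$t1=8
$t7=-4
$t6=38>>2=9
$t6=(-4)|19=-1
$t4=(-1)^8=-9
$t1=(-9)+(-1)=-10
$t1=M[28]=-3
$t1=(-1)*(-4)=4
After step 10: $t4 = -9.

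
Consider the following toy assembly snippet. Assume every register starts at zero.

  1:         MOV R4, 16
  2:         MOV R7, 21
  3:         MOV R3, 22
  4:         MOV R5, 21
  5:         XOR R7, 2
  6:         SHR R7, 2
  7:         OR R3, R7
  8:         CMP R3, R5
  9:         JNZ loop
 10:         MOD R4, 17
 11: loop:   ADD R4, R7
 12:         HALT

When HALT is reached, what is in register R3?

23

R4=16
R7=21
R3=22
R5=21
R7=21^2=23
R7=23>>2=5
R3=22|5=23
CMP R3, R5  (cmp 23,21)
JNZ loop: taken
R4=16+5=21
halt.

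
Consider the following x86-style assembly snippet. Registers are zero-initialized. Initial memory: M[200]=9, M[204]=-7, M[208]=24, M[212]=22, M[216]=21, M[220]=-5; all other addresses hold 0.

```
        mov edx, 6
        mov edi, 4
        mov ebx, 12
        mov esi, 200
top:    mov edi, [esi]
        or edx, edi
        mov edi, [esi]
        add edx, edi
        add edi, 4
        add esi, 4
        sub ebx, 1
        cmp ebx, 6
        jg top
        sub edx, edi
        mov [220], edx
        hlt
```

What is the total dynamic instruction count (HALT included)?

edx=6
edi=4
ebx=12
esi=200
edi=M[200]=9
edx=6|9=15
edi=M[200]=9
edx=15+9=24
edi=9+4=13
esi=200+4=204
ebx=12-1=11
cmp ebx, 6  (cmp 11,6)
jg top: taken
edi=M[204]=-7
edx=24|(-7)=-7
edi=M[204]=-7
edx=(-7)+(-7)=-14
edi=(-7)+4=-3
esi=204+4=208
ebx=11-1=10
cmp ebx, 6  (cmp 10,6)
jg top: taken
edi=M[208]=24
edx=(-14)|24=-6
edi=M[208]=24
edx=(-6)+24=18
edi=24+4=28
esi=208+4=212
ebx=10-1=9
cmp ebx, 6  (cmp 9,6)
jg top: taken
edi=M[212]=22
edx=18|22=22
edi=M[212]=22
edx=22+22=44
edi=22+4=26
esi=212+4=216
ebx=9-1=8
cmp ebx, 6  (cmp 8,6)
jg top: taken
edi=M[216]=21
edx=44|21=61
edi=M[216]=21
edx=61+21=82
edi=21+4=25
esi=216+4=220
ebx=8-1=7
cmp ebx, 6  (cmp 7,6)
jg top: taken
edi=M[220]=-5
edx=82|(-5)=-5
edi=M[220]=-5
edx=(-5)+(-5)=-10
edi=(-5)+4=-1
esi=220+4=224
ebx=7-1=6
cmp ebx, 6  (cmp 6,6)
jg top: not taken
edx=(-10)-(-1)=-9
mov [220], edx → M[220]=-9
halt.
Total executed instructions: 61.

61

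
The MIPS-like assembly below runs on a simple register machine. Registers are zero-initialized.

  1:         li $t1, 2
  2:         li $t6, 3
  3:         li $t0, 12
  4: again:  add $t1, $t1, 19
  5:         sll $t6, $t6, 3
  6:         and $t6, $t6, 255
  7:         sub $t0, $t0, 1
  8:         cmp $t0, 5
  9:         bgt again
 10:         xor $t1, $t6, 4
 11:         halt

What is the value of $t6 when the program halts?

0

after li $t1, 2: $t1=2
after li $t6, 3: $t6=3
after li $t0, 12: $t0=12
after add $t1, $t1, 19: $t1=2+19=21
after sll $t6, $t6, 3: $t6=3<<3=24
after and $t6, $t6, 255: $t6=24&255=24
after sub $t0, $t0, 1: $t0=12-1=11
cmp $t0, 5  (cmp 11,5)
bgt again: taken
after add $t1, $t1, 19: $t1=21+19=40
after sll $t6, $t6, 3: $t6=24<<3=192
after and $t6, $t6, 255: $t6=192&255=192
after sub $t0, $t0, 1: $t0=11-1=10
cmp $t0, 5  (cmp 10,5)
bgt again: taken
after add $t1, $t1, 19: $t1=40+19=59
after sll $t6, $t6, 3: $t6=192<<3=1536
after and $t6, $t6, 255: $t6=1536&255=0
after sub $t0, $t0, 1: $t0=10-1=9
cmp $t0, 5  (cmp 9,5)
bgt again: taken
after add $t1, $t1, 19: $t1=59+19=78
after sll $t6, $t6, 3: $t6=0<<3=0
after and $t6, $t6, 255: $t6=0&255=0
after sub $t0, $t0, 1: $t0=9-1=8
cmp $t0, 5  (cmp 8,5)
bgt again: taken
after add $t1, $t1, 19: $t1=78+19=97
after sll $t6, $t6, 3: $t6=0<<3=0
after and $t6, $t6, 255: $t6=0&255=0
after sub $t0, $t0, 1: $t0=8-1=7
cmp $t0, 5  (cmp 7,5)
bgt again: taken
after add $t1, $t1, 19: $t1=97+19=116
after sll $t6, $t6, 3: $t6=0<<3=0
after and $t6, $t6, 255: $t6=0&255=0
after sub $t0, $t0, 1: $t0=7-1=6
cmp $t0, 5  (cmp 6,5)
bgt again: taken
after add $t1, $t1, 19: $t1=116+19=135
after sll $t6, $t6, 3: $t6=0<<3=0
after and $t6, $t6, 255: $t6=0&255=0
after sub $t0, $t0, 1: $t0=6-1=5
cmp $t0, 5  (cmp 5,5)
bgt again: not taken
after xor $t1, $t6, 4: $t1=0^4=4
halt.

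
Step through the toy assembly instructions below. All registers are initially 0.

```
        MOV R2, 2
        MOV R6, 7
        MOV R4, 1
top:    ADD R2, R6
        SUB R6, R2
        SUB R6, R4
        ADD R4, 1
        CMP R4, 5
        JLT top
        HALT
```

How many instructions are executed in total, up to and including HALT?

28

R2=2
R6=7
R4=1
R2=2+7=9
R6=7-9=-2
R6=(-2)-1=-3
R4=1+1=2
CMP R4, 5  (cmp 2,5)
JLT top: taken
R2=9+(-3)=6
R6=(-3)-6=-9
R6=(-9)-2=-11
R4=2+1=3
CMP R4, 5  (cmp 3,5)
JLT top: taken
R2=6+(-11)=-5
R6=(-11)-(-5)=-6
R6=(-6)-3=-9
R4=3+1=4
CMP R4, 5  (cmp 4,5)
JLT top: taken
R2=(-5)+(-9)=-14
R6=(-9)-(-14)=5
R6=5-4=1
R4=4+1=5
CMP R4, 5  (cmp 5,5)
JLT top: not taken
halt.
Total executed instructions: 28.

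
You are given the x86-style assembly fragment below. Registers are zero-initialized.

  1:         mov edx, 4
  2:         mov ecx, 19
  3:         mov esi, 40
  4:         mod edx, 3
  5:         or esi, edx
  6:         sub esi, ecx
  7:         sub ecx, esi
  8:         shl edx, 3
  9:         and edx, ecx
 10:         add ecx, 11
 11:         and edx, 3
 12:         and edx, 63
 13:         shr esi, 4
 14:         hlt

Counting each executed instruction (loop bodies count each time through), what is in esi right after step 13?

mov edx, 4 → edx=4
mov ecx, 19 → ecx=19
mov esi, 40 → esi=40
mod edx, 3 → edx=4%3=1
or esi, edx → esi=40|1=41
sub esi, ecx → esi=41-19=22
sub ecx, esi → ecx=19-22=-3
shl edx, 3 → edx=1<<3=8
and edx, ecx → edx=8&(-3)=8
add ecx, 11 → ecx=(-3)+11=8
and edx, 3 → edx=8&3=0
and edx, 63 → edx=0&63=0
shr esi, 4 → esi=22>>4=1
After step 13: esi = 1.

1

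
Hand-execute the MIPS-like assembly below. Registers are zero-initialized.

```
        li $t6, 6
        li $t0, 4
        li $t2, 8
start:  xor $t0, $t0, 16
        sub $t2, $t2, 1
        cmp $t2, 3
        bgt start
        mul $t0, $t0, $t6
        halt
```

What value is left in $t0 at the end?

$t6=6
$t0=4
$t2=8
$t0=4^16=20
$t2=8-1=7
cmp $t2, 3  (cmp 7,3)
bgt start: taken
$t0=20^16=4
$t2=7-1=6
cmp $t2, 3  (cmp 6,3)
bgt start: taken
$t0=4^16=20
$t2=6-1=5
cmp $t2, 3  (cmp 5,3)
bgt start: taken
$t0=20^16=4
$t2=5-1=4
cmp $t2, 3  (cmp 4,3)
bgt start: taken
$t0=4^16=20
$t2=4-1=3
cmp $t2, 3  (cmp 3,3)
bgt start: not taken
$t0=20*6=120
halt.

120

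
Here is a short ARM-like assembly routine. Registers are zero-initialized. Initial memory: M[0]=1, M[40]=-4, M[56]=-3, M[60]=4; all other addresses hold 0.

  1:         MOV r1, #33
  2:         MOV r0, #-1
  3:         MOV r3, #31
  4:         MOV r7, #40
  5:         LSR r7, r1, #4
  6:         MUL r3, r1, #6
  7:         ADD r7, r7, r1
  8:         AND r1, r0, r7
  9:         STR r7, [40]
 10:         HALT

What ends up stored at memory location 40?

MOV r1, #33 → r1=33
MOV r0, #-1 → r0=-1
MOV r3, #31 → r3=31
MOV r7, #40 → r7=40
LSR r7, r1, #4 → r7=33>>4=2
MUL r3, r1, #6 → r3=33*6=198
ADD r7, r7, r1 → r7=2+33=35
AND r1, r0, r7 → r1=(-1)&35=35
STR r7, [40] → M[40]=35
halt.

35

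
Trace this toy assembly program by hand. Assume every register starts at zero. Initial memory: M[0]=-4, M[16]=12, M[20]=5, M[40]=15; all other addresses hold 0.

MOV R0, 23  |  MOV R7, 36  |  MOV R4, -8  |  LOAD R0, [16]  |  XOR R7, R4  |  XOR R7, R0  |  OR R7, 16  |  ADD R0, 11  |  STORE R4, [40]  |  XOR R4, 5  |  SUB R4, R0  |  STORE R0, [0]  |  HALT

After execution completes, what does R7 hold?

-48

MOV R0, 23 → R0=23
MOV R7, 36 → R7=36
MOV R4, -8 → R4=-8
LOAD R0, [16] → R0=M[16]=12
XOR R7, R4 → R7=36^(-8)=-36
XOR R7, R0 → R7=(-36)^12=-48
OR R7, 16 → R7=(-48)|16=-48
ADD R0, 11 → R0=12+11=23
STORE R4, [40] → M[40]=-8
XOR R4, 5 → R4=(-8)^5=-3
SUB R4, R0 → R4=(-3)-23=-26
STORE R0, [0] → M[0]=23
halt.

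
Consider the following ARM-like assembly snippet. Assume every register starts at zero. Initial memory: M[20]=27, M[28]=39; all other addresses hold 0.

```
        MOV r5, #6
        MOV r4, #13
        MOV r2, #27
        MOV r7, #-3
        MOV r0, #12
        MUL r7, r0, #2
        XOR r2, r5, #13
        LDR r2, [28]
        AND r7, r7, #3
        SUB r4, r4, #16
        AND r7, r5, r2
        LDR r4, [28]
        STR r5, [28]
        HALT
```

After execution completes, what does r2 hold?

after MOV r5, #6: r5=6
after MOV r4, #13: r4=13
after MOV r2, #27: r2=27
after MOV r7, #-3: r7=-3
after MOV r0, #12: r0=12
after MUL r7, r0, #2: r7=12*2=24
after XOR r2, r5, #13: r2=6^13=11
after LDR r2, [28]: r2=M[28]=39
after AND r7, r7, #3: r7=24&3=0
after SUB r4, r4, #16: r4=13-16=-3
after AND r7, r5, r2: r7=6&39=6
after LDR r4, [28]: r4=M[28]=39
STR r5, [28] → M[28]=6
halt.

39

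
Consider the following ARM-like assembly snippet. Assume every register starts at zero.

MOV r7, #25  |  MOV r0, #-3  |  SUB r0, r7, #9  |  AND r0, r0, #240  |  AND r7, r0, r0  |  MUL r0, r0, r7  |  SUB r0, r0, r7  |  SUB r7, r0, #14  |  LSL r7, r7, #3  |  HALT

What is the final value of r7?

r7=25
r0=-3
r0=25-9=16
r0=16&240=16
r7=16&16=16
r0=16*16=256
r0=256-16=240
r7=240-14=226
r7=226<<3=1808
halt.

1808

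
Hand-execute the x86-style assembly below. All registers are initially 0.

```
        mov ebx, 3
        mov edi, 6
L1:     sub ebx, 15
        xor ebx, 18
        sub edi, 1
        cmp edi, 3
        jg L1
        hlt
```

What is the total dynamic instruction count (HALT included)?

18

mov ebx, 3 → ebx=3
mov edi, 6 → edi=6
sub ebx, 15 → ebx=3-15=-12
xor ebx, 18 → ebx=(-12)^18=-26
sub edi, 1 → edi=6-1=5
cmp edi, 3  (cmp 5,3)
jg L1: taken
sub ebx, 15 → ebx=(-26)-15=-41
xor ebx, 18 → ebx=(-41)^18=-59
sub edi, 1 → edi=5-1=4
cmp edi, 3  (cmp 4,3)
jg L1: taken
sub ebx, 15 → ebx=(-59)-15=-74
xor ebx, 18 → ebx=(-74)^18=-92
sub edi, 1 → edi=4-1=3
cmp edi, 3  (cmp 3,3)
jg L1: not taken
halt.
Total executed instructions: 18.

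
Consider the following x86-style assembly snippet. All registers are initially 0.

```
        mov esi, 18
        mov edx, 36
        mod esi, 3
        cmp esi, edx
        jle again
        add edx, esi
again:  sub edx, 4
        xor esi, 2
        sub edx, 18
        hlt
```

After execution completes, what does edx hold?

after mov esi, 18: esi=18
after mov edx, 36: edx=36
after mod esi, 3: esi=18%3=0
cmp esi, edx  (cmp 0,36)
jle again: taken
after sub edx, 4: edx=36-4=32
after xor esi, 2: esi=0^2=2
after sub edx, 18: edx=32-18=14
halt.

14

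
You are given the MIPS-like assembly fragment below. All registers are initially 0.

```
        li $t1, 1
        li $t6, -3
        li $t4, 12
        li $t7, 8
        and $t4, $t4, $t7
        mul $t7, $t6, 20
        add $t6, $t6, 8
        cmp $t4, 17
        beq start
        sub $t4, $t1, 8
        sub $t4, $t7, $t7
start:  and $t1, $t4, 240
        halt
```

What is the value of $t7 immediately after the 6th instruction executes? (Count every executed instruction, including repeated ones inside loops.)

-60

li $t1, 1 → $t1=1
li $t6, -3 → $t6=-3
li $t4, 12 → $t4=12
li $t7, 8 → $t7=8
and $t4, $t4, $t7 → $t4=12&8=8
mul $t7, $t6, 20 → $t7=(-3)*20=-60
After step 6: $t7 = -60.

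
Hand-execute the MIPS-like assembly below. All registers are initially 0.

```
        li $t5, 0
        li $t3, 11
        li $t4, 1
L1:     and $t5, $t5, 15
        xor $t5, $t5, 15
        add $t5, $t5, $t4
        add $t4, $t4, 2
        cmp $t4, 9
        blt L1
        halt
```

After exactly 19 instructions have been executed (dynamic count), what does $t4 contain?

after li $t5, 0: $t5=0
after li $t3, 11: $t3=11
after li $t4, 1: $t4=1
after and $t5, $t5, 15: $t5=0&15=0
after xor $t5, $t5, 15: $t5=0^15=15
after add $t5, $t5, $t4: $t5=15+1=16
after add $t4, $t4, 2: $t4=1+2=3
cmp $t4, 9  (cmp 3,9)
blt L1: taken
after and $t5, $t5, 15: $t5=16&15=0
after xor $t5, $t5, 15: $t5=0^15=15
after add $t5, $t5, $t4: $t5=15+3=18
after add $t4, $t4, 2: $t4=3+2=5
cmp $t4, 9  (cmp 5,9)
blt L1: taken
after and $t5, $t5, 15: $t5=18&15=2
after xor $t5, $t5, 15: $t5=2^15=13
after add $t5, $t5, $t4: $t5=13+5=18
after add $t4, $t4, 2: $t4=5+2=7
After step 19: $t4 = 7.

7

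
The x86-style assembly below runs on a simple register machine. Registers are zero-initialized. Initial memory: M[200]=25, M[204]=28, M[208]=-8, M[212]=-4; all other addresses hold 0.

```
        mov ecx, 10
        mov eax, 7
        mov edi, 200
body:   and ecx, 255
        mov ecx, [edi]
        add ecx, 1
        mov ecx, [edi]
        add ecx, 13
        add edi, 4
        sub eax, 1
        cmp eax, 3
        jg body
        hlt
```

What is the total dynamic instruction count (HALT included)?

40

ecx=10
eax=7
edi=200
ecx=10&255=10
ecx=M[200]=25
ecx=25+1=26
ecx=M[200]=25
ecx=25+13=38
edi=200+4=204
eax=7-1=6
cmp eax, 3  (cmp 6,3)
jg body: taken
ecx=38&255=38
ecx=M[204]=28
ecx=28+1=29
ecx=M[204]=28
ecx=28+13=41
edi=204+4=208
eax=6-1=5
cmp eax, 3  (cmp 5,3)
jg body: taken
ecx=41&255=41
ecx=M[208]=-8
ecx=(-8)+1=-7
ecx=M[208]=-8
ecx=(-8)+13=5
edi=208+4=212
eax=5-1=4
cmp eax, 3  (cmp 4,3)
jg body: taken
ecx=5&255=5
ecx=M[212]=-4
ecx=(-4)+1=-3
ecx=M[212]=-4
ecx=(-4)+13=9
edi=212+4=216
eax=4-1=3
cmp eax, 3  (cmp 3,3)
jg body: not taken
halt.
Total executed instructions: 40.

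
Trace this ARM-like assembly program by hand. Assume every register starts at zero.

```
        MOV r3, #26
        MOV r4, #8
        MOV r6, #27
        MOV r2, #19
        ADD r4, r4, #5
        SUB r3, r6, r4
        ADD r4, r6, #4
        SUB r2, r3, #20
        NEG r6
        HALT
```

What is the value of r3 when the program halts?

14

after MOV r3, #26: r3=26
after MOV r4, #8: r4=8
after MOV r6, #27: r6=27
after MOV r2, #19: r2=19
after ADD r4, r4, #5: r4=8+5=13
after SUB r3, r6, r4: r3=27-13=14
after ADD r4, r6, #4: r4=27+4=31
after SUB r2, r3, #20: r2=14-20=-6
after NEG r6: r6=-(27)=-27
halt.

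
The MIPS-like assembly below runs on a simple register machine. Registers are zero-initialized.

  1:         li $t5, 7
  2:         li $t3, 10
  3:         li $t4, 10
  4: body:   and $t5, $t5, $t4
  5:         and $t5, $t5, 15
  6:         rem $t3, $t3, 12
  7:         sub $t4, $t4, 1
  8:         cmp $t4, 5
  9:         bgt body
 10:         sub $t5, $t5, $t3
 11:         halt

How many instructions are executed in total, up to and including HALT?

$t5=7
$t3=10
$t4=10
$t5=7&10=2
$t5=2&15=2
$t3=10%12=10
$t4=10-1=9
cmp $t4, 5  (cmp 9,5)
bgt body: taken
$t5=2&9=0
$t5=0&15=0
$t3=10%12=10
$t4=9-1=8
cmp $t4, 5  (cmp 8,5)
bgt body: taken
$t5=0&8=0
$t5=0&15=0
$t3=10%12=10
$t4=8-1=7
cmp $t4, 5  (cmp 7,5)
bgt body: taken
$t5=0&7=0
$t5=0&15=0
$t3=10%12=10
$t4=7-1=6
cmp $t4, 5  (cmp 6,5)
bgt body: taken
$t5=0&6=0
$t5=0&15=0
$t3=10%12=10
$t4=6-1=5
cmp $t4, 5  (cmp 5,5)
bgt body: not taken
$t5=0-10=-10
halt.
Total executed instructions: 35.

35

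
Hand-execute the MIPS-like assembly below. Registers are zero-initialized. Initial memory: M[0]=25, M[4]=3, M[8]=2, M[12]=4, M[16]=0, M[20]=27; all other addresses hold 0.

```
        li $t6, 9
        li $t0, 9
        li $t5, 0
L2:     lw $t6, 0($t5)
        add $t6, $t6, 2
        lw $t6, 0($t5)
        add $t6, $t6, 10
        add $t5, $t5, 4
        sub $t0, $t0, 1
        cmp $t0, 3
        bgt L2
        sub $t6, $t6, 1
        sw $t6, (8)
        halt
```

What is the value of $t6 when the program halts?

36

after li $t6, 9: $t6=9
after li $t0, 9: $t0=9
after li $t5, 0: $t5=0
after lw $t6, 0($t5): $t6=M[0]=25
after add $t6, $t6, 2: $t6=25+2=27
after lw $t6, 0($t5): $t6=M[0]=25
after add $t6, $t6, 10: $t6=25+10=35
after add $t5, $t5, 4: $t5=0+4=4
after sub $t0, $t0, 1: $t0=9-1=8
cmp $t0, 3  (cmp 8,3)
bgt L2: taken
after lw $t6, 0($t5): $t6=M[4]=3
after add $t6, $t6, 2: $t6=3+2=5
after lw $t6, 0($t5): $t6=M[4]=3
after add $t6, $t6, 10: $t6=3+10=13
after add $t5, $t5, 4: $t5=4+4=8
after sub $t0, $t0, 1: $t0=8-1=7
cmp $t0, 3  (cmp 7,3)
bgt L2: taken
after lw $t6, 0($t5): $t6=M[8]=2
after add $t6, $t6, 2: $t6=2+2=4
after lw $t6, 0($t5): $t6=M[8]=2
after add $t6, $t6, 10: $t6=2+10=12
after add $t5, $t5, 4: $t5=8+4=12
after sub $t0, $t0, 1: $t0=7-1=6
cmp $t0, 3  (cmp 6,3)
bgt L2: taken
after lw $t6, 0($t5): $t6=M[12]=4
after add $t6, $t6, 2: $t6=4+2=6
after lw $t6, 0($t5): $t6=M[12]=4
after add $t6, $t6, 10: $t6=4+10=14
after add $t5, $t5, 4: $t5=12+4=16
after sub $t0, $t0, 1: $t0=6-1=5
cmp $t0, 3  (cmp 5,3)
bgt L2: taken
after lw $t6, 0($t5): $t6=M[16]=0
after add $t6, $t6, 2: $t6=0+2=2
after lw $t6, 0($t5): $t6=M[16]=0
after add $t6, $t6, 10: $t6=0+10=10
after add $t5, $t5, 4: $t5=16+4=20
after sub $t0, $t0, 1: $t0=5-1=4
cmp $t0, 3  (cmp 4,3)
bgt L2: taken
after lw $t6, 0($t5): $t6=M[20]=27
after add $t6, $t6, 2: $t6=27+2=29
after lw $t6, 0($t5): $t6=M[20]=27
after add $t6, $t6, 10: $t6=27+10=37
after add $t5, $t5, 4: $t5=20+4=24
after sub $t0, $t0, 1: $t0=4-1=3
cmp $t0, 3  (cmp 3,3)
bgt L2: not taken
after sub $t6, $t6, 1: $t6=37-1=36
sw $t6, (8) → M[8]=36
halt.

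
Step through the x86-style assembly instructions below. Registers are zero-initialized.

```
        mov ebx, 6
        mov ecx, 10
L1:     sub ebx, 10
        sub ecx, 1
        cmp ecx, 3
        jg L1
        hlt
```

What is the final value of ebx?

ebx=6
ecx=10
ebx=6-10=-4
ecx=10-1=9
cmp ecx, 3  (cmp 9,3)
jg L1: taken
ebx=(-4)-10=-14
ecx=9-1=8
cmp ecx, 3  (cmp 8,3)
jg L1: taken
ebx=(-14)-10=-24
ecx=8-1=7
cmp ecx, 3  (cmp 7,3)
jg L1: taken
ebx=(-24)-10=-34
ecx=7-1=6
cmp ecx, 3  (cmp 6,3)
jg L1: taken
ebx=(-34)-10=-44
ecx=6-1=5
cmp ecx, 3  (cmp 5,3)
jg L1: taken
ebx=(-44)-10=-54
ecx=5-1=4
cmp ecx, 3  (cmp 4,3)
jg L1: taken
ebx=(-54)-10=-64
ecx=4-1=3
cmp ecx, 3  (cmp 3,3)
jg L1: not taken
halt.

-64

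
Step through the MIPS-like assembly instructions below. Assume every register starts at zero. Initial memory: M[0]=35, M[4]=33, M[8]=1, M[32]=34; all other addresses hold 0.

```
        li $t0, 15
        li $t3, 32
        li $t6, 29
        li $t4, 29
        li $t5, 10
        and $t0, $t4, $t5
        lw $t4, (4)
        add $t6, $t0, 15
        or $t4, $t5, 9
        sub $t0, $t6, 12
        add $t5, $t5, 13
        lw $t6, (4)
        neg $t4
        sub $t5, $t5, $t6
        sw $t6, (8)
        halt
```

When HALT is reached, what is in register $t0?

after li $t0, 15: $t0=15
after li $t3, 32: $t3=32
after li $t6, 29: $t6=29
after li $t4, 29: $t4=29
after li $t5, 10: $t5=10
after and $t0, $t4, $t5: $t0=29&10=8
after lw $t4, (4): $t4=M[4]=33
after add $t6, $t0, 15: $t6=8+15=23
after or $t4, $t5, 9: $t4=10|9=11
after sub $t0, $t6, 12: $t0=23-12=11
after add $t5, $t5, 13: $t5=10+13=23
after lw $t6, (4): $t6=M[4]=33
after neg $t4: $t4=-(11)=-11
after sub $t5, $t5, $t6: $t5=23-33=-10
sw $t6, (8) → M[8]=33
halt.

11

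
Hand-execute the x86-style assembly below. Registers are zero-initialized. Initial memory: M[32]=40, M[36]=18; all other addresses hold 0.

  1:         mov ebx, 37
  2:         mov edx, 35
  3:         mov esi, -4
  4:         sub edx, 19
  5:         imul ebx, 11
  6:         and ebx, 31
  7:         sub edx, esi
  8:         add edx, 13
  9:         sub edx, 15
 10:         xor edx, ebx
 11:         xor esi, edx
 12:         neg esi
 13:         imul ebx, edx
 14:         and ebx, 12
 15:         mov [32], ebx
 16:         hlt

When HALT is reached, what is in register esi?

after mov ebx, 37: ebx=37
after mov edx, 35: edx=35
after mov esi, -4: esi=-4
after sub edx, 19: edx=35-19=16
after imul ebx, 11: ebx=37*11=407
after and ebx, 31: ebx=407&31=23
after sub edx, esi: edx=16-(-4)=20
after add edx, 13: edx=20+13=33
after sub edx, 15: edx=33-15=18
after xor edx, ebx: edx=18^23=5
after xor esi, edx: esi=(-4)^5=-7
after neg esi: esi=-(-7)=7
after imul ebx, edx: ebx=23*5=115
after and ebx, 12: ebx=115&12=0
mov [32], ebx → M[32]=0
halt.

7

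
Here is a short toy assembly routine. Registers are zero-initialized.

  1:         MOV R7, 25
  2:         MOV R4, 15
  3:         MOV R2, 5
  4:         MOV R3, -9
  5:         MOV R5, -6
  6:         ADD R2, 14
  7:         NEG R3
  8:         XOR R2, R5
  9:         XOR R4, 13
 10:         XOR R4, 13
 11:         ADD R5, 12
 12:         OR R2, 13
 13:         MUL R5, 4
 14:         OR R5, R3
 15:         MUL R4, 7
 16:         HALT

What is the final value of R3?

9

after MOV R7, 25: R7=25
after MOV R4, 15: R4=15
after MOV R2, 5: R2=5
after MOV R3, -9: R3=-9
after MOV R5, -6: R5=-6
after ADD R2, 14: R2=5+14=19
after NEG R3: R3=-(-9)=9
after XOR R2, R5: R2=19^(-6)=-23
after XOR R4, 13: R4=15^13=2
after XOR R4, 13: R4=2^13=15
after ADD R5, 12: R5=(-6)+12=6
after OR R2, 13: R2=(-23)|13=-19
after MUL R5, 4: R5=6*4=24
after OR R5, R3: R5=24|9=25
after MUL R4, 7: R4=15*7=105
halt.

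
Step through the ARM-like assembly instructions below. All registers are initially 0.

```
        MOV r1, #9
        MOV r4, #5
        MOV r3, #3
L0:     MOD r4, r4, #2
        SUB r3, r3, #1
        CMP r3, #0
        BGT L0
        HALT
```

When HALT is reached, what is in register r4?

1

r1=9
r4=5
r3=3
r4=5%2=1
r3=3-1=2
CMP r3, #0  (cmp 2,0)
BGT L0: taken
r4=1%2=1
r3=2-1=1
CMP r3, #0  (cmp 1,0)
BGT L0: taken
r4=1%2=1
r3=1-1=0
CMP r3, #0  (cmp 0,0)
BGT L0: not taken
halt.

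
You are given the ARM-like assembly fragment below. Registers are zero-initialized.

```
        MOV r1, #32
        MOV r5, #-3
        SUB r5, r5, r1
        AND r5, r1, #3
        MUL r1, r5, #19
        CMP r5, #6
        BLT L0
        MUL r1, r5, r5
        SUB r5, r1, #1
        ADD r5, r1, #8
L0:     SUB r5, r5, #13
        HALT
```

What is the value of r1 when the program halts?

0

after MOV r1, #32: r1=32
after MOV r5, #-3: r5=-3
after SUB r5, r5, r1: r5=(-3)-32=-35
after AND r5, r1, #3: r5=32&3=0
after MUL r1, r5, #19: r1=0*19=0
CMP r5, #6  (cmp 0,6)
BLT L0: taken
after SUB r5, r5, #13: r5=0-13=-13
halt.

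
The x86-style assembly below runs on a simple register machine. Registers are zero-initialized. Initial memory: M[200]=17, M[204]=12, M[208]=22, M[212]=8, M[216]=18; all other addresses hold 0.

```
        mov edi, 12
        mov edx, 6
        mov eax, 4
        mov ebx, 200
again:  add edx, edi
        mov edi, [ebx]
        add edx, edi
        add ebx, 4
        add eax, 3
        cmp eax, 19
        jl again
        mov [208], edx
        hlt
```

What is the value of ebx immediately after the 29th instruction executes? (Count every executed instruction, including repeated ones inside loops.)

216

mov edi, 12 → edi=12
mov edx, 6 → edx=6
mov eax, 4 → eax=4
mov ebx, 200 → ebx=200
add edx, edi → edx=6+12=18
mov edi, [ebx] → edi=M[200]=17
add edx, edi → edx=18+17=35
add ebx, 4 → ebx=200+4=204
add eax, 3 → eax=4+3=7
cmp eax, 19  (cmp 7,19)
jl again: taken
add edx, edi → edx=35+17=52
mov edi, [ebx] → edi=M[204]=12
add edx, edi → edx=52+12=64
add ebx, 4 → ebx=204+4=208
add eax, 3 → eax=7+3=10
cmp eax, 19  (cmp 10,19)
jl again: taken
add edx, edi → edx=64+12=76
mov edi, [ebx] → edi=M[208]=22
add edx, edi → edx=76+22=98
add ebx, 4 → ebx=208+4=212
add eax, 3 → eax=10+3=13
cmp eax, 19  (cmp 13,19)
jl again: taken
add edx, edi → edx=98+22=120
mov edi, [ebx] → edi=M[212]=8
add edx, edi → edx=120+8=128
add ebx, 4 → ebx=212+4=216
After step 29: ebx = 216.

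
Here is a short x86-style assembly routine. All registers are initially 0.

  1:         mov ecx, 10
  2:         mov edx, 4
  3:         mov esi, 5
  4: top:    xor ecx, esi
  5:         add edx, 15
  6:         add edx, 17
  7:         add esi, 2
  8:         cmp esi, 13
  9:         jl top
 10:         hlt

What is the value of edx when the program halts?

132

mov ecx, 10 → ecx=10
mov edx, 4 → edx=4
mov esi, 5 → esi=5
xor ecx, esi → ecx=10^5=15
add edx, 15 → edx=4+15=19
add edx, 17 → edx=19+17=36
add esi, 2 → esi=5+2=7
cmp esi, 13  (cmp 7,13)
jl top: taken
xor ecx, esi → ecx=15^7=8
add edx, 15 → edx=36+15=51
add edx, 17 → edx=51+17=68
add esi, 2 → esi=7+2=9
cmp esi, 13  (cmp 9,13)
jl top: taken
xor ecx, esi → ecx=8^9=1
add edx, 15 → edx=68+15=83
add edx, 17 → edx=83+17=100
add esi, 2 → esi=9+2=11
cmp esi, 13  (cmp 11,13)
jl top: taken
xor ecx, esi → ecx=1^11=10
add edx, 15 → edx=100+15=115
add edx, 17 → edx=115+17=132
add esi, 2 → esi=11+2=13
cmp esi, 13  (cmp 13,13)
jl top: not taken
halt.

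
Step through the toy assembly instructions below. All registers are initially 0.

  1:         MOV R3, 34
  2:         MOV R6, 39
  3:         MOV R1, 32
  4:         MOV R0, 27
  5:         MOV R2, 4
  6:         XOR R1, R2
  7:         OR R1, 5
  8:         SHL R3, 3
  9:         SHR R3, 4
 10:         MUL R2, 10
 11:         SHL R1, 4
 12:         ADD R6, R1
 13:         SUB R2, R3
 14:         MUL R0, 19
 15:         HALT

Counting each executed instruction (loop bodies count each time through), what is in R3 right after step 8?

after MOV R3, 34: R3=34
after MOV R6, 39: R6=39
after MOV R1, 32: R1=32
after MOV R0, 27: R0=27
after MOV R2, 4: R2=4
after XOR R1, R2: R1=32^4=36
after OR R1, 5: R1=36|5=37
after SHL R3, 3: R3=34<<3=272
After step 8: R3 = 272.

272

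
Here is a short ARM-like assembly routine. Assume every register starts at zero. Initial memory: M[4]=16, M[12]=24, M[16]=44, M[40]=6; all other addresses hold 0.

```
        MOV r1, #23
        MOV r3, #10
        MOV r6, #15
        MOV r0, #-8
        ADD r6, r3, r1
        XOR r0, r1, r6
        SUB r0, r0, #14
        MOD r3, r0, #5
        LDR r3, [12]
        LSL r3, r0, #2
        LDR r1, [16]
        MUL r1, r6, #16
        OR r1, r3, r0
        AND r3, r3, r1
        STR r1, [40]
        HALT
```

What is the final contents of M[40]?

after MOV r1, #23: r1=23
after MOV r3, #10: r3=10
after MOV r6, #15: r6=15
after MOV r0, #-8: r0=-8
after ADD r6, r3, r1: r6=10+23=33
after XOR r0, r1, r6: r0=23^33=54
after SUB r0, r0, #14: r0=54-14=40
after MOD r3, r0, #5: r3=40%5=0
after LDR r3, [12]: r3=M[12]=24
after LSL r3, r0, #2: r3=40<<2=160
after LDR r1, [16]: r1=M[16]=44
after MUL r1, r6, #16: r1=33*16=528
after OR r1, r3, r0: r1=160|40=168
after AND r3, r3, r1: r3=160&168=160
STR r1, [40] → M[40]=168
halt.

168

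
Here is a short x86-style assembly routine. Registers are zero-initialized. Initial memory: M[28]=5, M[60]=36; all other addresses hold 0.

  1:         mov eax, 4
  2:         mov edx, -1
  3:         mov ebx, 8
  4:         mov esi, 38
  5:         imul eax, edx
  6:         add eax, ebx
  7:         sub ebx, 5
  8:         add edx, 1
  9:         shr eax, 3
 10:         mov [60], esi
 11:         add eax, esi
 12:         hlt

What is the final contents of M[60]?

38

after mov eax, 4: eax=4
after mov edx, -1: edx=-1
after mov ebx, 8: ebx=8
after mov esi, 38: esi=38
after imul eax, edx: eax=4*(-1)=-4
after add eax, ebx: eax=(-4)+8=4
after sub ebx, 5: ebx=8-5=3
after add edx, 1: edx=(-1)+1=0
after shr eax, 3: eax=4>>3=0
mov [60], esi → M[60]=38
after add eax, esi: eax=0+38=38
halt.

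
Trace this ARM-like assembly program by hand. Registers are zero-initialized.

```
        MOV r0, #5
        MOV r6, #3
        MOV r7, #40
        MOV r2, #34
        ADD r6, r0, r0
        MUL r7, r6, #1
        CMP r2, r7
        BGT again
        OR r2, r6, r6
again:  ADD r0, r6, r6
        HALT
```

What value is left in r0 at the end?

r0=5
r6=3
r7=40
r2=34
r6=5+5=10
r7=10*1=10
CMP r2, r7  (cmp 34,10)
BGT again: taken
r0=10+10=20
halt.

20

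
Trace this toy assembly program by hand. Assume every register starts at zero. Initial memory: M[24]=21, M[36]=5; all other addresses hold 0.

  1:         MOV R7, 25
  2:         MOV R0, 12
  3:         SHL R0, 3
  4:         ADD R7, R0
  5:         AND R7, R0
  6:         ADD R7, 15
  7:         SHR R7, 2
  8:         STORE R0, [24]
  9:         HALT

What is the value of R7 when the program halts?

after MOV R7, 25: R7=25
after MOV R0, 12: R0=12
after SHL R0, 3: R0=12<<3=96
after ADD R7, R0: R7=25+96=121
after AND R7, R0: R7=121&96=96
after ADD R7, 15: R7=96+15=111
after SHR R7, 2: R7=111>>2=27
STORE R0, [24] → M[24]=96
halt.

27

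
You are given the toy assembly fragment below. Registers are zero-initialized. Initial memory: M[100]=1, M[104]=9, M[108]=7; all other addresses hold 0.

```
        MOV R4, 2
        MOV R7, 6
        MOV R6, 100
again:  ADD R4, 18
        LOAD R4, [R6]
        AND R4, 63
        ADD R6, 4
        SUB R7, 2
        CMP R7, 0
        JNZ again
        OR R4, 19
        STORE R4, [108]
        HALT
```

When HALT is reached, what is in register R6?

after MOV R4, 2: R4=2
after MOV R7, 6: R7=6
after MOV R6, 100: R6=100
after ADD R4, 18: R4=2+18=20
after LOAD R4, [R6]: R4=M[100]=1
after AND R4, 63: R4=1&63=1
after ADD R6, 4: R6=100+4=104
after SUB R7, 2: R7=6-2=4
CMP R7, 0  (cmp 4,0)
JNZ again: taken
after ADD R4, 18: R4=1+18=19
after LOAD R4, [R6]: R4=M[104]=9
after AND R4, 63: R4=9&63=9
after ADD R6, 4: R6=104+4=108
after SUB R7, 2: R7=4-2=2
CMP R7, 0  (cmp 2,0)
JNZ again: taken
after ADD R4, 18: R4=9+18=27
after LOAD R4, [R6]: R4=M[108]=7
after AND R4, 63: R4=7&63=7
after ADD R6, 4: R6=108+4=112
after SUB R7, 2: R7=2-2=0
CMP R7, 0  (cmp 0,0)
JNZ again: not taken
after OR R4, 19: R4=7|19=23
STORE R4, [108] → M[108]=23
halt.

112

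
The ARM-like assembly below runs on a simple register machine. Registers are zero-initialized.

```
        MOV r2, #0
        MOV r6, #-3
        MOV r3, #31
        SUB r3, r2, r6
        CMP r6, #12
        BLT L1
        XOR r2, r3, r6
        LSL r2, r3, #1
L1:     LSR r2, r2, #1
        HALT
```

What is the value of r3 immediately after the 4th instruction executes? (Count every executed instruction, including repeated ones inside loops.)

3

MOV r2, #0 → r2=0
MOV r6, #-3 → r6=-3
MOV r3, #31 → r3=31
SUB r3, r2, r6 → r3=0-(-3)=3
After step 4: r3 = 3.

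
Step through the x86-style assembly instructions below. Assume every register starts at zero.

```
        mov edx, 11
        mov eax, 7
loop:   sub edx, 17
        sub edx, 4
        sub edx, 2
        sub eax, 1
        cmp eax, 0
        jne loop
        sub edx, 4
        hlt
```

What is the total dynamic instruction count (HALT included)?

mov edx, 11 → edx=11
mov eax, 7 → eax=7
sub edx, 17 → edx=11-17=-6
sub edx, 4 → edx=(-6)-4=-10
sub edx, 2 → edx=(-10)-2=-12
sub eax, 1 → eax=7-1=6
cmp eax, 0  (cmp 6,0)
jne loop: taken
sub edx, 17 → edx=(-12)-17=-29
sub edx, 4 → edx=(-29)-4=-33
sub edx, 2 → edx=(-33)-2=-35
sub eax, 1 → eax=6-1=5
cmp eax, 0  (cmp 5,0)
jne loop: taken
sub edx, 17 → edx=(-35)-17=-52
sub edx, 4 → edx=(-52)-4=-56
sub edx, 2 → edx=(-56)-2=-58
sub eax, 1 → eax=5-1=4
cmp eax, 0  (cmp 4,0)
jne loop: taken
sub edx, 17 → edx=(-58)-17=-75
sub edx, 4 → edx=(-75)-4=-79
sub edx, 2 → edx=(-79)-2=-81
sub eax, 1 → eax=4-1=3
cmp eax, 0  (cmp 3,0)
jne loop: taken
sub edx, 17 → edx=(-81)-17=-98
sub edx, 4 → edx=(-98)-4=-102
sub edx, 2 → edx=(-102)-2=-104
sub eax, 1 → eax=3-1=2
cmp eax, 0  (cmp 2,0)
jne loop: taken
sub edx, 17 → edx=(-104)-17=-121
sub edx, 4 → edx=(-121)-4=-125
sub edx, 2 → edx=(-125)-2=-127
sub eax, 1 → eax=2-1=1
cmp eax, 0  (cmp 1,0)
jne loop: taken
sub edx, 17 → edx=(-127)-17=-144
sub edx, 4 → edx=(-144)-4=-148
sub edx, 2 → edx=(-148)-2=-150
sub eax, 1 → eax=1-1=0
cmp eax, 0  (cmp 0,0)
jne loop: not taken
sub edx, 4 → edx=(-150)-4=-154
halt.
Total executed instructions: 46.

46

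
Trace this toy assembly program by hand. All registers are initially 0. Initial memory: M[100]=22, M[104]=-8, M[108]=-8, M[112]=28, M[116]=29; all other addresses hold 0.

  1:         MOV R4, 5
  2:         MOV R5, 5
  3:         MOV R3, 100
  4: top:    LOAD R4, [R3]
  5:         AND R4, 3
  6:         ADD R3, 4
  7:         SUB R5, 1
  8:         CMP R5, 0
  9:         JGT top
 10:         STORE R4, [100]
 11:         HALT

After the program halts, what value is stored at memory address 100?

R4=5
R5=5
R3=100
R4=M[100]=22
R4=22&3=2
R3=100+4=104
R5=5-1=4
CMP R5, 0  (cmp 4,0)
JGT top: taken
R4=M[104]=-8
R4=(-8)&3=0
R3=104+4=108
R5=4-1=3
CMP R5, 0  (cmp 3,0)
JGT top: taken
R4=M[108]=-8
R4=(-8)&3=0
R3=108+4=112
R5=3-1=2
CMP R5, 0  (cmp 2,0)
JGT top: taken
R4=M[112]=28
R4=28&3=0
R3=112+4=116
R5=2-1=1
CMP R5, 0  (cmp 1,0)
JGT top: taken
R4=M[116]=29
R4=29&3=1
R3=116+4=120
R5=1-1=0
CMP R5, 0  (cmp 0,0)
JGT top: not taken
STORE R4, [100] → M[100]=1
halt.

1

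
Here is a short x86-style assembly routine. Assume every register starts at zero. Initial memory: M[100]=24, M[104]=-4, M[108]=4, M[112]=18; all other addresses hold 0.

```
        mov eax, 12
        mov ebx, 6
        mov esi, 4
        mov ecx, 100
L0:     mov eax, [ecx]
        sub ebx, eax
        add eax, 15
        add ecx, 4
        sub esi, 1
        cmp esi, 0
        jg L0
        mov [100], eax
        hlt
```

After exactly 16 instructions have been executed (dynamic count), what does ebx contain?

mov eax, 12 → eax=12
mov ebx, 6 → ebx=6
mov esi, 4 → esi=4
mov ecx, 100 → ecx=100
mov eax, [ecx] → eax=M[100]=24
sub ebx, eax → ebx=6-24=-18
add eax, 15 → eax=24+15=39
add ecx, 4 → ecx=100+4=104
sub esi, 1 → esi=4-1=3
cmp esi, 0  (cmp 3,0)
jg L0: taken
mov eax, [ecx] → eax=M[104]=-4
sub ebx, eax → ebx=(-18)-(-4)=-14
add eax, 15 → eax=(-4)+15=11
add ecx, 4 → ecx=104+4=108
sub esi, 1 → esi=3-1=2
After step 16: ebx = -14.

-14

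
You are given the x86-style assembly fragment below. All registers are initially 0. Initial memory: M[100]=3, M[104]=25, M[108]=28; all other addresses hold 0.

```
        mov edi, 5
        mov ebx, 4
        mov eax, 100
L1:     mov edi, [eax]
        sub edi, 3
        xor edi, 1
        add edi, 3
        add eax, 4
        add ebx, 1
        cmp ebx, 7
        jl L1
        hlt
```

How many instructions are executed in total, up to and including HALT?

mov edi, 5 → edi=5
mov ebx, 4 → ebx=4
mov eax, 100 → eax=100
mov edi, [eax] → edi=M[100]=3
sub edi, 3 → edi=3-3=0
xor edi, 1 → edi=0^1=1
add edi, 3 → edi=1+3=4
add eax, 4 → eax=100+4=104
add ebx, 1 → ebx=4+1=5
cmp ebx, 7  (cmp 5,7)
jl L1: taken
mov edi, [eax] → edi=M[104]=25
sub edi, 3 → edi=25-3=22
xor edi, 1 → edi=22^1=23
add edi, 3 → edi=23+3=26
add eax, 4 → eax=104+4=108
add ebx, 1 → ebx=5+1=6
cmp ebx, 7  (cmp 6,7)
jl L1: taken
mov edi, [eax] → edi=M[108]=28
sub edi, 3 → edi=28-3=25
xor edi, 1 → edi=25^1=24
add edi, 3 → edi=24+3=27
add eax, 4 → eax=108+4=112
add ebx, 1 → ebx=6+1=7
cmp ebx, 7  (cmp 7,7)
jl L1: not taken
halt.
Total executed instructions: 28.

28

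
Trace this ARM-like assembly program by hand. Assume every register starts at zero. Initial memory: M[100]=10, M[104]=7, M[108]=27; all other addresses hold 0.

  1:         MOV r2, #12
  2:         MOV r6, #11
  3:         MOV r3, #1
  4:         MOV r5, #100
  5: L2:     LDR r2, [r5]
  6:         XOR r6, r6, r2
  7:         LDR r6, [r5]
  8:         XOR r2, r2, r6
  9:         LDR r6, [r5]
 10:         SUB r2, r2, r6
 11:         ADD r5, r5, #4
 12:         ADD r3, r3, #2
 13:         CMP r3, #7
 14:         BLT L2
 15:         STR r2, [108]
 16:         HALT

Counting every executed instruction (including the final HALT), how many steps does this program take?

36

after MOV r2, #12: r2=12
after MOV r6, #11: r6=11
after MOV r3, #1: r3=1
after MOV r5, #100: r5=100
after LDR r2, [r5]: r2=M[100]=10
after XOR r6, r6, r2: r6=11^10=1
after LDR r6, [r5]: r6=M[100]=10
after XOR r2, r2, r6: r2=10^10=0
after LDR r6, [r5]: r6=M[100]=10
after SUB r2, r2, r6: r2=0-10=-10
after ADD r5, r5, #4: r5=100+4=104
after ADD r3, r3, #2: r3=1+2=3
CMP r3, #7  (cmp 3,7)
BLT L2: taken
after LDR r2, [r5]: r2=M[104]=7
after XOR r6, r6, r2: r6=10^7=13
after LDR r6, [r5]: r6=M[104]=7
after XOR r2, r2, r6: r2=7^7=0
after LDR r6, [r5]: r6=M[104]=7
after SUB r2, r2, r6: r2=0-7=-7
after ADD r5, r5, #4: r5=104+4=108
after ADD r3, r3, #2: r3=3+2=5
CMP r3, #7  (cmp 5,7)
BLT L2: taken
after LDR r2, [r5]: r2=M[108]=27
after XOR r6, r6, r2: r6=7^27=28
after LDR r6, [r5]: r6=M[108]=27
after XOR r2, r2, r6: r2=27^27=0
after LDR r6, [r5]: r6=M[108]=27
after SUB r2, r2, r6: r2=0-27=-27
after ADD r5, r5, #4: r5=108+4=112
after ADD r3, r3, #2: r3=5+2=7
CMP r3, #7  (cmp 7,7)
BLT L2: not taken
STR r2, [108] → M[108]=-27
halt.
Total executed instructions: 36.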